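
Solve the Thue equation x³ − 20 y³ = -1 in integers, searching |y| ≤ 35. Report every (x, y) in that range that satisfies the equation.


The equation is x³ - 20y³ = -1. For fixed y, x³ = 20·y³ − 1, so a solution requires the RHS to be a perfect cube.
Strategy: iterate y from -35 to 35, compute RHS = 20·y³ − 1, and check whether it is a (positive or negative) perfect cube.
Check small values of y:
  y = 0: RHS = -1 = (-1)³ ⇒ x = -1 works.
  y = 1: RHS = 19 is not a perfect cube.
  y = -1: RHS = -21 is not a perfect cube.
  y = 2: RHS = 159 is not a perfect cube.
  y = -2: RHS = -161 is not a perfect cube.
  y = 3: RHS = 539 is not a perfect cube.
  y = -3: RHS = -541 is not a perfect cube.
Continuing, at y = 7: RHS = 6859 = (19)³ ⇒ x = 19 works.
Searching the remaining y in |y| ≤ 35 finds no further solutions.
Collected solutions: (-1, 0), (19, 7).

Solutions (with |y| ≤ 35): (-1, 0), (19, 7).


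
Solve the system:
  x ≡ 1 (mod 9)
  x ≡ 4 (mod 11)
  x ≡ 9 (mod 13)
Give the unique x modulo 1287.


Moduli 9, 11, 13 are pairwise coprime; by CRT there is a unique solution modulo M = 9 · 11 · 13 = 1287.
Solve pairwise, accumulating the modulus:
  Start with x ≡ 1 (mod 9).
  Combine with x ≡ 4 (mod 11): since gcd(9, 11) = 1, we get a unique residue mod 99.
    Write x = 1 + 9·t and substitute into x ≡ 4 (mod 11): 9·t ≡ 4 − 1 = 3 (mod 11).
    The inverse of 9 mod 11 is 5 (since 9·5 = 45 = 4·11 + 1), so t ≡ 5·3 = 15 ≡ 4 (mod 11).
    Then x = 1 + 9·4 = 37, valid modulo lcm(9, 11) = 99: x ≡ 37 (mod 99).
  Combine with x ≡ 9 (mod 13): since gcd(99, 13) = 1, we get a unique residue mod 1287.
    Write x = 37 + 99·t and substitute into x ≡ 9 (mod 13): 99·t ≡ 9 − 37 = -28 (mod 13).
    Reduce coefficients mod 13: 8·t ≡ 11 (mod 13).
    The inverse of 8 mod 13 is 5 (since 8·5 = 40 = 3·13 + 1), so t ≡ 5·11 = 55 ≡ 3 (mod 13).
    Then x = 37 + 99·3 = 334, valid modulo lcm(99, 13) = 1287: x ≡ 334 (mod 1287).
Verify: 334 mod 9 = 1 ✓, 334 mod 11 = 4 ✓, 334 mod 13 = 9 ✓.

x ≡ 334 (mod 1287).


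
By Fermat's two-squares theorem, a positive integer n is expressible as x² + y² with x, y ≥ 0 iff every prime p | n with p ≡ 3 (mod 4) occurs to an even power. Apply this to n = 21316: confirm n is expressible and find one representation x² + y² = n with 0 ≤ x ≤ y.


Step 1: Factor n = 21316 = 2^2 · 73^2.
Step 2: Check the mod-4 condition on each prime factor: 2 = 2 (special); 73 ≡ 1 (mod 4), exponent 2.
All primes ≡ 3 (mod 4) appear to even exponent (or don't appear), so by the two-squares theorem n IS expressible as a sum of two squares.
Step 3: Build a representation. Group n = k² · m with k = 2 and m = 73 · 73 = 5329 (a product of primes ≡ 1 (mod 4)); a representation of m scales to one of n via (k·x)² + (k·y)² = k²(x² + y²). Each prime p ≡ 1 (mod 4) is itself a sum of two squares; find a² by testing p − a² for a perfect square:
  73: 73 − 1² = 72, 73 − 2² = 69, 73 − 3² = 64 = 8² ⇒ 73 = 3² + 8².
  Combine using the Brahmagupta–Fibonacci identity (a² + b²)(c² + d²) = (ac − bd)² + (ad + bc)² = (ac + bd)² + (ad − bc)²:
  73 · 73 = 5329: from (3² + 8²)(3² + 8²), take (3·3 − 8·8, 3·8 + 8·3) = (9 − 64, 24 + 24) = (-55, 48); dropping signs (only squares matter) gives (55, 48); check 55² + 48² = 3025 + 2304 = 5329 ✓.
  Scale by k = 2: (2·55, 2·48) = (110, 96).
Step 4: Order so x ≤ y and verify: 96² + 110² = 9216 + 12100 = 21316 = n. ✓

n = 21316 = 96² + 110² (one valid representation with x ≤ y).


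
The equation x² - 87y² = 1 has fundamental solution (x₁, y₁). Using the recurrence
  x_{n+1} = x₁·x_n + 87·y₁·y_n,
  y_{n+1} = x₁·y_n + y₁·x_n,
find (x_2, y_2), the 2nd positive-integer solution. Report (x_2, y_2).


Step 1: Find the fundamental solution (x₁, y₁) of x² - 87y² = 1.
  Expand √87 as a continued fraction. a₀ = ⌊√87⌋ = 9; iterate m_{k+1} = d_k·a_k − m_k, d_{k+1} = (87 − m_{k+1}²)/d_k, a_{k+1} = ⌊(a₀ + m_{k+1})/d_{k+1}⌋ (starting m₀ = 0, d₀ = 1), with convergents p_k = a_k·p_{k-1} + p_{k-2}, q_k = a_k·q_{k-1} + q_{k-2} (p₋₁ = 1, q₋₁ = 0):
  k = 0: a₀ = 9; p₀/q₀ = 9/1; p₀² − 87·q₀² = 81 − 87 = -6.
  k = 1: m = 9, d = 6, a = ⌊(9 + 9)/6⌋ = 3; p/q = (3·9 + 1)/(3·1 + 0) = 28/3; p² − 87·q² = 784 − 783 = 1.
  The first convergent with p² − 87·q² = 1 gives the fundamental solution (x₁, y₁) = (28, 3).
Step 2: Apply the recurrence (x_{n+1}, y_{n+1}) = (x₁x_n + 87y₁y_n, x₁y_n + y₁x_n) repeatedly.
  From (x_1, y_1) = (28, 3): x_2 = 28·28 + 87·3·3 = 1567; y_2 = 28·3 + 3·28 = 168.
Step 3: Verify x_2² - 87·y_2² = 2455489 - 2455488 = 1 (should be 1). ✓

(x_1, y_1) = (28, 3); (x_2, y_2) = (1567, 168).


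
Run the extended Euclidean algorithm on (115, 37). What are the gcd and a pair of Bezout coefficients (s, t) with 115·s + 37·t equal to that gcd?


Euclidean algorithm on (115, 37) — divide until remainder is 0:
  115 = 3 · 37 + 4
  37 = 9 · 4 + 1
  4 = 4 · 1 + 0
gcd(115, 37) = 1.
Track Bezout coefficients alongside the remainders: start with r₀ = 115 = a·1 + b·0 (s = 1, t = 0) and r₁ = 37 = a·0 + b·1 (s = 0, t = 1); each new remainder r_{k+1} = r_{k-1} − q_k·r_k inherits s_{k+1} = s_{k-1} − q_k·s_k, t_{k+1} = t_{k-1} − q_k·t_k, so r_k = a·s_k + b·t_k at every step:
  q = 3: r = 4, s = 1 − 3·0 = 1, t = 0 − 3·1 = -3  (check: 115·1 + 37·(-3) = 4)
  q = 9: r = 1, s = 0 − 9·1 = -9, t = 1 − 9·(-3) = 28  (check: 115·(-9) + 37·28 = 1)
The row with r = 1 (the gcd) gives the Bezout coefficients s = -9, t = 28.
Result: 115 · (-9) + 37 · (28) = 1.

gcd(115, 37) = 1; s = -9, t = 28 (check: 115·(-9) + 37·28 = 1).


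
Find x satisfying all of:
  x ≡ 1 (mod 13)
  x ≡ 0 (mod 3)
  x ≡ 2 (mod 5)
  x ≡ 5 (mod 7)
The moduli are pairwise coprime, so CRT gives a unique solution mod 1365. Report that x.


Product of moduli M = 13 · 3 · 5 · 7 = 1365.
Merge one congruence at a time:
  Start: x ≡ 1 (mod 13).
  Combine with x ≡ 0 (mod 3); new modulus lcm = 39.
    Write x = 1 + 13·t and substitute into x ≡ 0 (mod 3): 13·t ≡ 0 − 1 = -1 (mod 3).
    Reduce coefficients mod 3: 1·t ≡ 2 (mod 3).
    So t ≡ 2 (mod 3).
    Then x = 1 + 13·2 = 27, valid modulo lcm(13, 3) = 39: x ≡ 27 (mod 39).
  Combine with x ≡ 2 (mod 5); new modulus lcm = 195.
    Write x = 27 + 39·t and substitute into x ≡ 2 (mod 5): 39·t ≡ 2 − 27 = -25 (mod 5).
    Reduce coefficients mod 5: 4·t ≡ 0 (mod 5).
    The inverse of 4 mod 5 is 4 (since 4·4 = 16 = 3·5 + 1), so t ≡ 4·0 = 0 ≡ 0 (mod 5).
    Then x = 27 + 39·0 = 27, valid modulo lcm(39, 5) = 195: x ≡ 27 (mod 195).
  Combine with x ≡ 5 (mod 7); new modulus lcm = 1365.
    Write x = 27 + 195·t and substitute into x ≡ 5 (mod 7): 195·t ≡ 5 − 27 = -22 (mod 7).
    Reduce coefficients mod 7: 6·t ≡ 6 (mod 7).
    The inverse of 6 mod 7 is 6 (since 6·6 = 36 = 5·7 + 1), so t ≡ 6·6 = 36 ≡ 1 (mod 7).
    Then x = 27 + 195·1 = 222, valid modulo lcm(195, 7) = 1365: x ≡ 222 (mod 1365).
Verify against each original: 222 mod 13 = 1, 222 mod 3 = 0, 222 mod 5 = 2, 222 mod 7 = 5.

x ≡ 222 (mod 1365).


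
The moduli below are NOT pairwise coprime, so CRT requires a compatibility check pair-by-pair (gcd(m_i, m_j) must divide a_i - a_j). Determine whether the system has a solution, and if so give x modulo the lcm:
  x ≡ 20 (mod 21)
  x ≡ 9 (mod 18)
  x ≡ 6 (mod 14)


Moduli 21, 18, 14 are not pairwise coprime, so CRT works modulo lcm(m_i) when all pairwise compatibility conditions hold.
Pairwise compatibility: gcd(m_i, m_j) must divide a_i - a_j for every pair.
Merge one congruence at a time:
  Start: x ≡ 20 (mod 21).
  Combine with x ≡ 9 (mod 18): gcd(21, 18) = 3, and 9 - 20 = -11 is NOT divisible by 3.
    ⇒ system is inconsistent (no integer solution).

No solution (the system is inconsistent).


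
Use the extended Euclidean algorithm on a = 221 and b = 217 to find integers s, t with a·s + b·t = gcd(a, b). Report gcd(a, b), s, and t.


Euclidean algorithm on (221, 217) — divide until remainder is 0:
  221 = 1 · 217 + 4
  217 = 54 · 4 + 1
  4 = 4 · 1 + 0
gcd(221, 217) = 1.
Track Bezout coefficients alongside the remainders: start with r₀ = 221 = a·1 + b·0 (s = 1, t = 0) and r₁ = 217 = a·0 + b·1 (s = 0, t = 1); each new remainder r_{k+1} = r_{k-1} − q_k·r_k inherits s_{k+1} = s_{k-1} − q_k·s_k, t_{k+1} = t_{k-1} − q_k·t_k, so r_k = a·s_k + b·t_k at every step:
  q = 1: r = 4, s = 1 − 1·0 = 1, t = 0 − 1·1 = -1  (check: 221·1 + 217·(-1) = 4)
  q = 54: r = 1, s = 0 − 54·1 = -54, t = 1 − 54·(-1) = 55  (check: 221·(-54) + 217·55 = 1)
The row with r = 1 (the gcd) gives the Bezout coefficients s = -54, t = 55.
Result: 221 · (-54) + 217 · (55) = 1.

gcd(221, 217) = 1; s = -54, t = 55 (check: 221·(-54) + 217·55 = 1).


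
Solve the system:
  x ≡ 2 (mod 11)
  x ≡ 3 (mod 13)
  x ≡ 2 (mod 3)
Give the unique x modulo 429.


Moduli 11, 13, 3 are pairwise coprime; by CRT there is a unique solution modulo M = 11 · 13 · 3 = 429.
Solve pairwise, accumulating the modulus:
  Start with x ≡ 2 (mod 11).
  Combine with x ≡ 3 (mod 13): since gcd(11, 13) = 1, we get a unique residue mod 143.
    Write x = 2 + 11·t and substitute into x ≡ 3 (mod 13): 11·t ≡ 3 − 2 = 1 (mod 13).
    The inverse of 11 mod 13 is 6 (since 11·6 = 66 = 5·13 + 1), so t ≡ 6·1 = 6 ≡ 6 (mod 13).
    Then x = 2 + 11·6 = 68, valid modulo lcm(11, 13) = 143: x ≡ 68 (mod 143).
  Combine with x ≡ 2 (mod 3): since gcd(143, 3) = 1, we get a unique residue mod 429.
    Write x = 68 + 143·t and substitute into x ≡ 2 (mod 3): 143·t ≡ 2 − 68 = -66 (mod 3).
    Reduce coefficients mod 3: 2·t ≡ 0 (mod 3).
    The inverse of 2 mod 3 is 2 (since 2·2 = 4 = 1·3 + 1), so t ≡ 2·0 = 0 ≡ 0 (mod 3).
    Then x = 68 + 143·0 = 68, valid modulo lcm(143, 3) = 429: x ≡ 68 (mod 429).
Verify: 68 mod 11 = 2 ✓, 68 mod 13 = 3 ✓, 68 mod 3 = 2 ✓.

x ≡ 68 (mod 429).


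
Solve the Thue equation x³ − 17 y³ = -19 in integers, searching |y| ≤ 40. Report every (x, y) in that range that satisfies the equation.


The equation is x³ - 17y³ = -19. For fixed y, x³ = 17·y³ − 19, so a solution requires the RHS to be a perfect cube.
Strategy: iterate y from -40 to 40, compute RHS = 17·y³ − 19, and check whether it is a (positive or negative) perfect cube.
Check small values of y:
  y = 0: RHS = -19 is not a perfect cube.
  y = 1: RHS = -2 is not a perfect cube.
  y = -1: RHS = -36 is not a perfect cube.
  y = 2: RHS = 117 is not a perfect cube.
  y = -2: RHS = -155 is not a perfect cube.
  y = 3: RHS = 440 is not a perfect cube.
  y = -3: RHS = -478 is not a perfect cube.
Continuing the search up to |y| = 40 finds no solutions either.
No (x, y) in the scanned range satisfies the equation.

No integer solutions with |y| ≤ 40.


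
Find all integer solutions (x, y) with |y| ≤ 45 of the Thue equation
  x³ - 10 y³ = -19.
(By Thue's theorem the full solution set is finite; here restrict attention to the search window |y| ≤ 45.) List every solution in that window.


The equation is x³ - 10y³ = -19. For fixed y, x³ = 10·y³ − 19, so a solution requires the RHS to be a perfect cube.
Strategy: iterate y from -45 to 45, compute RHS = 10·y³ − 19, and check whether it is a (positive or negative) perfect cube.
Check small values of y:
  y = 0: RHS = -19 is not a perfect cube.
  y = 1: RHS = -9 is not a perfect cube.
  y = -1: RHS = -29 is not a perfect cube.
  y = 2: RHS = 61 is not a perfect cube.
  y = -2: RHS = -99 is not a perfect cube.
  y = 3: RHS = 251 is not a perfect cube.
  y = -3: RHS = -289 is not a perfect cube.
Continuing the search up to |y| = 45 finds no solutions either.
No (x, y) in the scanned range satisfies the equation.

No integer solutions with |y| ≤ 45.


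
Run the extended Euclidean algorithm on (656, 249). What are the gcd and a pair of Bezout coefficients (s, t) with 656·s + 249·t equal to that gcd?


Euclidean algorithm on (656, 249) — divide until remainder is 0:
  656 = 2 · 249 + 158
  249 = 1 · 158 + 91
  158 = 1 · 91 + 67
  91 = 1 · 67 + 24
  67 = 2 · 24 + 19
  24 = 1 · 19 + 5
  19 = 3 · 5 + 4
  5 = 1 · 4 + 1
  4 = 4 · 1 + 0
gcd(656, 249) = 1.
Track Bezout coefficients alongside the remainders: start with r₀ = 656 = a·1 + b·0 (s = 1, t = 0) and r₁ = 249 = a·0 + b·1 (s = 0, t = 1); each new remainder r_{k+1} = r_{k-1} − q_k·r_k inherits s_{k+1} = s_{k-1} − q_k·s_k, t_{k+1} = t_{k-1} − q_k·t_k, so r_k = a·s_k + b·t_k at every step:
  q = 2: r = 158, s = 1 − 2·0 = 1, t = 0 − 2·1 = -2  (check: 656·1 + 249·(-2) = 158)
  q = 1: r = 91, s = 0 − 1·1 = -1, t = 1 − 1·(-2) = 3  (check: 656·(-1) + 249·3 = 91)
  q = 1: r = 67, s = 1 − 1·(-1) = 2, t = -2 − 1·3 = -5  (check: 656·2 + 249·(-5) = 67)
  q = 1: r = 24, s = -1 − 1·2 = -3, t = 3 − 1·(-5) = 8  (check: 656·(-3) + 249·8 = 24)
  q = 2: r = 19, s = 2 − 2·(-3) = 8, t = -5 − 2·8 = -21  (check: 656·8 + 249·(-21) = 19)
  q = 1: r = 5, s = -3 − 1·8 = -11, t = 8 − 1·(-21) = 29  (check: 656·(-11) + 249·29 = 5)
  q = 3: r = 4, s = 8 − 3·(-11) = 41, t = -21 − 3·29 = -108  (check: 656·41 + 249·(-108) = 4)
  q = 1: r = 1, s = -11 − 1·41 = -52, t = 29 − 1·(-108) = 137  (check: 656·(-52) + 249·137 = 1)
The row with r = 1 (the gcd) gives the Bezout coefficients s = -52, t = 137.
Result: 656 · (-52) + 249 · (137) = 1.

gcd(656, 249) = 1; s = -52, t = 137 (check: 656·(-52) + 249·137 = 1).


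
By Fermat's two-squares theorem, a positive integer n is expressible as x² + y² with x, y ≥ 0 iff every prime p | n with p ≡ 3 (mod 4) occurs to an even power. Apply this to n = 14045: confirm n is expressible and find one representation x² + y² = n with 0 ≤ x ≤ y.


Step 1: Factor n = 14045 = 5 · 53^2.
Step 2: Check the mod-4 condition on each prime factor: 5 ≡ 1 (mod 4), exponent 1; 53 ≡ 1 (mod 4), exponent 2.
All primes ≡ 3 (mod 4) appear to even exponent (or don't appear), so by the two-squares theorem n IS expressible as a sum of two squares.
Step 3: Build a representation. Here n = 5 · 53 · 53 is a product of primes ≡ 1 (mod 4). Each prime p ≡ 1 (mod 4) is itself a sum of two squares; find a² by testing p − a² for a perfect square:
  5: 5 − 1² = 4 = 2² ⇒ 5 = 1² + 2².
  53: 53 − 1² = 52, 53 − 2² = 49 = 7² ⇒ 53 = 2² + 7².
  Combine using the Brahmagupta–Fibonacci identity (a² + b²)(c² + d²) = (ac − bd)² + (ad + bc)² = (ac + bd)² + (ad − bc)²:
  5 · 53 = 265: from (1² + 2²)(2² + 7²), take (1·2 − 2·7, 1·7 + 2·2) = (2 − 14, 7 + 4) = (-12, 11); dropping signs (only squares matter) gives (12, 11); check 12² + 11² = 144 + 121 = 265 ✓.
  265 · 53 = 14045: from (12² + 11²)(2² + 7²), take (12·2 − 11·7, 12·7 + 11·2) = (24 − 77, 84 + 22) = (-53, 106); dropping signs (only squares matter) gives (53, 106); check 53² + 106² = 2809 + 11236 = 14045 ✓.
Step 4: Order so x ≤ y and verify: 53² + 106² = 2809 + 11236 = 14045 = n. ✓

n = 14045 = 53² + 106² (one valid representation with x ≤ y).


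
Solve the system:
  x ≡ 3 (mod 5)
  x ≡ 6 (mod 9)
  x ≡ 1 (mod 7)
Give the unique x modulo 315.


Moduli 5, 9, 7 are pairwise coprime; by CRT there is a unique solution modulo M = 5 · 9 · 7 = 315.
Solve pairwise, accumulating the modulus:
  Start with x ≡ 3 (mod 5).
  Combine with x ≡ 6 (mod 9): since gcd(5, 9) = 1, we get a unique residue mod 45.
    Write x = 3 + 5·t and substitute into x ≡ 6 (mod 9): 5·t ≡ 6 − 3 = 3 (mod 9).
    The inverse of 5 mod 9 is 2 (since 5·2 = 10 = 1·9 + 1), so t ≡ 2·3 = 6 ≡ 6 (mod 9).
    Then x = 3 + 5·6 = 33, valid modulo lcm(5, 9) = 45: x ≡ 33 (mod 45).
  Combine with x ≡ 1 (mod 7): since gcd(45, 7) = 1, we get a unique residue mod 315.
    Write x = 33 + 45·t and substitute into x ≡ 1 (mod 7): 45·t ≡ 1 − 33 = -32 (mod 7).
    Reduce coefficients mod 7: 3·t ≡ 3 (mod 7).
    The inverse of 3 mod 7 is 5 (since 3·5 = 15 = 2·7 + 1), so t ≡ 5·3 = 15 ≡ 1 (mod 7).
    Then x = 33 + 45·1 = 78, valid modulo lcm(45, 7) = 315: x ≡ 78 (mod 315).
Verify: 78 mod 5 = 3 ✓, 78 mod 9 = 6 ✓, 78 mod 7 = 1 ✓.

x ≡ 78 (mod 315).


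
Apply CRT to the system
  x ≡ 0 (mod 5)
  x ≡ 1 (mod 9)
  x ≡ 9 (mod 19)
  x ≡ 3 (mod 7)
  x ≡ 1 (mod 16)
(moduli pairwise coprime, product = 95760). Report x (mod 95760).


Product of moduli M = 5 · 9 · 19 · 7 · 16 = 95760.
Merge one congruence at a time:
  Start: x ≡ 0 (mod 5).
  Combine with x ≡ 1 (mod 9); new modulus lcm = 45.
    Write x = 0 + 5·t and substitute into x ≡ 1 (mod 9): 5·t ≡ 1 − 0 = 1 (mod 9).
    The inverse of 5 mod 9 is 2 (since 5·2 = 10 = 1·9 + 1), so t ≡ 2·1 = 2 ≡ 2 (mod 9).
    Then x = 0 + 5·2 = 10, valid modulo lcm(5, 9) = 45: x ≡ 10 (mod 45).
  Combine with x ≡ 9 (mod 19); new modulus lcm = 855.
    Write x = 10 + 45·t and substitute into x ≡ 9 (mod 19): 45·t ≡ 9 − 10 = -1 (mod 19).
    Reduce coefficients mod 19: 7·t ≡ 18 (mod 19).
    The inverse of 7 mod 19 is 11 (since 7·11 = 77 = 4·19 + 1), so t ≡ 11·18 = 198 ≡ 8 (mod 19).
    Then x = 10 + 45·8 = 370, valid modulo lcm(45, 19) = 855: x ≡ 370 (mod 855).
  Combine with x ≡ 3 (mod 7); new modulus lcm = 5985.
    Write x = 370 + 855·t and substitute into x ≡ 3 (mod 7): 855·t ≡ 3 − 370 = -367 (mod 7).
    Reduce coefficients mod 7: 1·t ≡ 4 (mod 7).
    So t ≡ 4 (mod 7).
    Then x = 370 + 855·4 = 3790, valid modulo lcm(855, 7) = 5985: x ≡ 3790 (mod 5985).
  Combine with x ≡ 1 (mod 16); new modulus lcm = 95760.
    Write x = 3790 + 5985·t and substitute into x ≡ 1 (mod 16): 5985·t ≡ 1 − 3790 = -3789 (mod 16).
    Reduce coefficients mod 16: 1·t ≡ 3 (mod 16).
    So t ≡ 3 (mod 16).
    Then x = 3790 + 5985·3 = 21745, valid modulo lcm(5985, 16) = 95760: x ≡ 21745 (mod 95760).
Verify against each original: 21745 mod 5 = 0, 21745 mod 9 = 1, 21745 mod 19 = 9, 21745 mod 7 = 3, 21745 mod 16 = 1.

x ≡ 21745 (mod 95760).


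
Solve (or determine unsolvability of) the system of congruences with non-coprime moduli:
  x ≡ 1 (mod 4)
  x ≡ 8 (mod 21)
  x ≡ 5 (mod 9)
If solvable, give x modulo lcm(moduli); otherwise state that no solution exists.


Moduli 4, 21, 9 are not pairwise coprime, so CRT works modulo lcm(m_i) when all pairwise compatibility conditions hold.
Pairwise compatibility: gcd(m_i, m_j) must divide a_i - a_j for every pair.
Merge one congruence at a time:
  Start: x ≡ 1 (mod 4).
  Combine with x ≡ 8 (mod 21): gcd(4, 21) = 1; 8 - 1 = 7, which IS divisible by 1, so compatible.
    Write x = 1 + 4·t and substitute into x ≡ 8 (mod 21): 4·t ≡ 8 − 1 = 7 (mod 21).
    The inverse of 4 mod 21 is 16 (since 4·16 = 64 = 3·21 + 1), so t ≡ 16·7 = 112 ≡ 7 (mod 21).
    Then x = 1 + 4·7 = 29, valid modulo lcm(4, 21) = 84: x ≡ 29 (mod 84).
  Combine with x ≡ 5 (mod 9): gcd(84, 9) = 3; 5 - 29 = -24, which IS divisible by 3, so compatible.
    Write x = 29 + 84·t and substitute into x ≡ 5 (mod 9): 84·t ≡ 5 − 29 = -24 (mod 9).
    Divide the congruence (and modulus) by g = 3: 28·t ≡ -8 (mod 3).
    Reduce coefficients mod 3: 1·t ≡ 1 (mod 3).
    So t ≡ 1 (mod 3).
    Then x = 29 + 84·1 = 113, valid modulo lcm(84, 9) = 252: x ≡ 113 (mod 252).
Verify: 113 mod 4 = 1, 113 mod 21 = 8, 113 mod 9 = 5.

x ≡ 113 (mod 252).


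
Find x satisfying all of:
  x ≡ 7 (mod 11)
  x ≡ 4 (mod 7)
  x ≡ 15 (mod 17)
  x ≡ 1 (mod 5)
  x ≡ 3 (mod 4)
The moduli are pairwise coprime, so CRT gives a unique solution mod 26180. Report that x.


Product of moduli M = 11 · 7 · 17 · 5 · 4 = 26180.
Merge one congruence at a time:
  Start: x ≡ 7 (mod 11).
  Combine with x ≡ 4 (mod 7); new modulus lcm = 77.
    Write x = 7 + 11·t and substitute into x ≡ 4 (mod 7): 11·t ≡ 4 − 7 = -3 (mod 7).
    Reduce coefficients mod 7: 4·t ≡ 4 (mod 7).
    The inverse of 4 mod 7 is 2 (since 4·2 = 8 = 1·7 + 1), so t ≡ 2·4 = 8 ≡ 1 (mod 7).
    Then x = 7 + 11·1 = 18, valid modulo lcm(11, 7) = 77: x ≡ 18 (mod 77).
  Combine with x ≡ 15 (mod 17); new modulus lcm = 1309.
    Write x = 18 + 77·t and substitute into x ≡ 15 (mod 17): 77·t ≡ 15 − 18 = -3 (mod 17).
    Reduce coefficients mod 17: 9·t ≡ 14 (mod 17).
    The inverse of 9 mod 17 is 2 (since 9·2 = 18 = 1·17 + 1), so t ≡ 2·14 = 28 ≡ 11 (mod 17).
    Then x = 18 + 77·11 = 865, valid modulo lcm(77, 17) = 1309: x ≡ 865 (mod 1309).
  Combine with x ≡ 1 (mod 5); new modulus lcm = 6545.
    Write x = 865 + 1309·t and substitute into x ≡ 1 (mod 5): 1309·t ≡ 1 − 865 = -864 (mod 5).
    Reduce coefficients mod 5: 4·t ≡ 1 (mod 5).
    The inverse of 4 mod 5 is 4 (since 4·4 = 16 = 3·5 + 1), so t ≡ 4·1 = 4 ≡ 4 (mod 5).
    Then x = 865 + 1309·4 = 6101, valid modulo lcm(1309, 5) = 6545: x ≡ 6101 (mod 6545).
  Combine with x ≡ 3 (mod 4); new modulus lcm = 26180.
    Write x = 6101 + 6545·t and substitute into x ≡ 3 (mod 4): 6545·t ≡ 3 − 6101 = -6098 (mod 4).
    Reduce coefficients mod 4: 1·t ≡ 2 (mod 4).
    So t ≡ 2 (mod 4).
    Then x = 6101 + 6545·2 = 19191, valid modulo lcm(6545, 4) = 26180: x ≡ 19191 (mod 26180).
Verify against each original: 19191 mod 11 = 7, 19191 mod 7 = 4, 19191 mod 17 = 15, 19191 mod 5 = 1, 19191 mod 4 = 3.

x ≡ 19191 (mod 26180).


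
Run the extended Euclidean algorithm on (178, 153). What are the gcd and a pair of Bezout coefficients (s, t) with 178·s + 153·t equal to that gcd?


Euclidean algorithm on (178, 153) — divide until remainder is 0:
  178 = 1 · 153 + 25
  153 = 6 · 25 + 3
  25 = 8 · 3 + 1
  3 = 3 · 1 + 0
gcd(178, 153) = 1.
Track Bezout coefficients alongside the remainders: start with r₀ = 178 = a·1 + b·0 (s = 1, t = 0) and r₁ = 153 = a·0 + b·1 (s = 0, t = 1); each new remainder r_{k+1} = r_{k-1} − q_k·r_k inherits s_{k+1} = s_{k-1} − q_k·s_k, t_{k+1} = t_{k-1} − q_k·t_k, so r_k = a·s_k + b·t_k at every step:
  q = 1: r = 25, s = 1 − 1·0 = 1, t = 0 − 1·1 = -1  (check: 178·1 + 153·(-1) = 25)
  q = 6: r = 3, s = 0 − 6·1 = -6, t = 1 − 6·(-1) = 7  (check: 178·(-6) + 153·7 = 3)
  q = 8: r = 1, s = 1 − 8·(-6) = 49, t = -1 − 8·7 = -57  (check: 178·49 + 153·(-57) = 1)
The row with r = 1 (the gcd) gives the Bezout coefficients s = 49, t = -57.
Result: 178 · (49) + 153 · (-57) = 1.

gcd(178, 153) = 1; s = 49, t = -57 (check: 178·49 + 153·(-57) = 1).


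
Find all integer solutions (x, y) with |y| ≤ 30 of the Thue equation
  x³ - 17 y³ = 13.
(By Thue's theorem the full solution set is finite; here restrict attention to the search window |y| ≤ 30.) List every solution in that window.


The equation is x³ - 17y³ = 13. For fixed y, x³ = 17·y³ + 13, so a solution requires the RHS to be a perfect cube.
Strategy: iterate y from -30 to 30, compute RHS = 17·y³ + 13, and check whether it is a (positive or negative) perfect cube.
Check small values of y:
  y = 0: RHS = 13 is not a perfect cube.
  y = 1: RHS = 30 is not a perfect cube.
  y = -1: RHS = -4 is not a perfect cube.
  y = 2: RHS = 149 is not a perfect cube.
  y = -2: RHS = -123 is not a perfect cube.
  y = 3: RHS = 472 is not a perfect cube.
  y = -3: RHS = -446 is not a perfect cube.
Continuing the search up to |y| = 30 finds no solutions either.
No (x, y) in the scanned range satisfies the equation.

No integer solutions with |y| ≤ 30.


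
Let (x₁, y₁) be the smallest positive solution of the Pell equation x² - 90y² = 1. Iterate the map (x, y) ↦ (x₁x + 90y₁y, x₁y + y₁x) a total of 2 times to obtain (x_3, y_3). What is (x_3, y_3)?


Step 1: Find the fundamental solution (x₁, y₁) of x² - 90y² = 1.
  Expand √90 as a continued fraction. a₀ = ⌊√90⌋ = 9; iterate m_{k+1} = d_k·a_k − m_k, d_{k+1} = (90 − m_{k+1}²)/d_k, a_{k+1} = ⌊(a₀ + m_{k+1})/d_{k+1}⌋ (starting m₀ = 0, d₀ = 1), with convergents p_k = a_k·p_{k-1} + p_{k-2}, q_k = a_k·q_{k-1} + q_{k-2} (p₋₁ = 1, q₋₁ = 0):
  k = 0: a₀ = 9; p₀/q₀ = 9/1; p₀² − 90·q₀² = 81 − 90 = -9.
  k = 1: m = 9, d = 9, a = ⌊(9 + 9)/9⌋ = 2; p/q = (2·9 + 1)/(2·1 + 0) = 19/2; p² − 90·q² = 361 − 360 = 1.
  The first convergent with p² − 90·q² = 1 gives the fundamental solution (x₁, y₁) = (19, 2).
Step 2: Apply the recurrence (x_{n+1}, y_{n+1}) = (x₁x_n + 90y₁y_n, x₁y_n + y₁x_n) repeatedly.
  From (x_1, y_1) = (19, 2): x_2 = 19·19 + 90·2·2 = 721; y_2 = 19·2 + 2·19 = 76.
  From (x_2, y_2) = (721, 76): x_3 = 19·721 + 90·2·76 = 27379; y_3 = 19·76 + 2·721 = 2886.
Step 3: Verify x_3² - 90·y_3² = 749609641 - 749609640 = 1 (should be 1). ✓

(x_1, y_1) = (19, 2); (x_3, y_3) = (27379, 2886).


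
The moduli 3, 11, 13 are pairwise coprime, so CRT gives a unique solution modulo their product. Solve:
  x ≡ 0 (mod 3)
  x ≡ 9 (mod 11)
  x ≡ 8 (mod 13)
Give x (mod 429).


Moduli 3, 11, 13 are pairwise coprime; by CRT there is a unique solution modulo M = 3 · 11 · 13 = 429.
Solve pairwise, accumulating the modulus:
  Start with x ≡ 0 (mod 3).
  Combine with x ≡ 9 (mod 11): since gcd(3, 11) = 1, we get a unique residue mod 33.
    Write x = 0 + 3·t and substitute into x ≡ 9 (mod 11): 3·t ≡ 9 − 0 = 9 (mod 11).
    The inverse of 3 mod 11 is 4 (since 3·4 = 12 = 1·11 + 1), so t ≡ 4·9 = 36 ≡ 3 (mod 11).
    Then x = 0 + 3·3 = 9, valid modulo lcm(3, 11) = 33: x ≡ 9 (mod 33).
  Combine with x ≡ 8 (mod 13): since gcd(33, 13) = 1, we get a unique residue mod 429.
    Write x = 9 + 33·t and substitute into x ≡ 8 (mod 13): 33·t ≡ 8 − 9 = -1 (mod 13).
    Reduce coefficients mod 13: 7·t ≡ 12 (mod 13).
    The inverse of 7 mod 13 is 2 (since 7·2 = 14 = 1·13 + 1), so t ≡ 2·12 = 24 ≡ 11 (mod 13).
    Then x = 9 + 33·11 = 372, valid modulo lcm(33, 13) = 429: x ≡ 372 (mod 429).
Verify: 372 mod 3 = 0 ✓, 372 mod 11 = 9 ✓, 372 mod 13 = 8 ✓.

x ≡ 372 (mod 429).


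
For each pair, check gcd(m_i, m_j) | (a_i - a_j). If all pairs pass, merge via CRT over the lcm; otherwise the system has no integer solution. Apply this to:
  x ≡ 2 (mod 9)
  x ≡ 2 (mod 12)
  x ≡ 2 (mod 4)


Moduli 9, 12, 4 are not pairwise coprime, so CRT works modulo lcm(m_i) when all pairwise compatibility conditions hold.
Pairwise compatibility: gcd(m_i, m_j) must divide a_i - a_j for every pair.
Merge one congruence at a time:
  Start: x ≡ 2 (mod 9).
  Combine with x ≡ 2 (mod 12): gcd(9, 12) = 3; 2 - 2 = 0, which IS divisible by 3, so compatible.
    Write x = 2 + 9·t and substitute into x ≡ 2 (mod 12): 9·t ≡ 2 − 2 = 0 (mod 12).
    Divide the congruence (and modulus) by g = 3: 3·t ≡ 0 (mod 4).
    The inverse of 3 mod 4 is 3 (since 3·3 = 9 = 2·4 + 1), so t ≡ 3·0 = 0 ≡ 0 (mod 4).
    Then x = 2 + 9·0 = 2, valid modulo lcm(9, 12) = 36: x ≡ 2 (mod 36).
  Combine with x ≡ 2 (mod 4): gcd(36, 4) = 4; 2 - 2 = 0, which IS divisible by 4, so compatible.
    Write x = 2 + 36·t and substitute into x ≡ 2 (mod 4): 36·t ≡ 2 − 2 = 0 (mod 4).
    Divide the congruence (and modulus) by g = 4: 9·t ≡ 0 (mod 1).
    Modulo 1 every t works; take t = 0.
    Then x = 2 + 36·0 = 2, valid modulo lcm(36, 4) = 36: x ≡ 2 (mod 36).
Verify: 2 mod 9 = 2, 2 mod 12 = 2, 2 mod 4 = 2.

x ≡ 2 (mod 36).


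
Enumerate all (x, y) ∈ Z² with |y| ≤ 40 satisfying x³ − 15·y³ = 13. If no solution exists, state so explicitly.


The equation is x³ - 15y³ = 13. For fixed y, x³ = 15·y³ + 13, so a solution requires the RHS to be a perfect cube.
Strategy: iterate y from -40 to 40, compute RHS = 15·y³ + 13, and check whether it is a (positive or negative) perfect cube.
Check small values of y:
  y = 0: RHS = 13 is not a perfect cube.
  y = 1: RHS = 28 is not a perfect cube.
  y = -1: RHS = -2 is not a perfect cube.
  y = 2: RHS = 133 is not a perfect cube.
  y = -2: RHS = -107 is not a perfect cube.
  y = 3: RHS = 418 is not a perfect cube.
  y = -3: RHS = -392 is not a perfect cube.
Continuing the search up to |y| = 40 finds no solutions either.
No (x, y) in the scanned range satisfies the equation.

No integer solutions with |y| ≤ 40.


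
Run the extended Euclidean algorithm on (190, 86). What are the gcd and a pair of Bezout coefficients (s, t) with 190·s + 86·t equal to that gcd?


Euclidean algorithm on (190, 86) — divide until remainder is 0:
  190 = 2 · 86 + 18
  86 = 4 · 18 + 14
  18 = 1 · 14 + 4
  14 = 3 · 4 + 2
  4 = 2 · 2 + 0
gcd(190, 86) = 2.
Track Bezout coefficients alongside the remainders: start with r₀ = 190 = a·1 + b·0 (s = 1, t = 0) and r₁ = 86 = a·0 + b·1 (s = 0, t = 1); each new remainder r_{k+1} = r_{k-1} − q_k·r_k inherits s_{k+1} = s_{k-1} − q_k·s_k, t_{k+1} = t_{k-1} − q_k·t_k, so r_k = a·s_k + b·t_k at every step:
  q = 2: r = 18, s = 1 − 2·0 = 1, t = 0 − 2·1 = -2  (check: 190·1 + 86·(-2) = 18)
  q = 4: r = 14, s = 0 − 4·1 = -4, t = 1 − 4·(-2) = 9  (check: 190·(-4) + 86·9 = 14)
  q = 1: r = 4, s = 1 − 1·(-4) = 5, t = -2 − 1·9 = -11  (check: 190·5 + 86·(-11) = 4)
  q = 3: r = 2, s = -4 − 3·5 = -19, t = 9 − 3·(-11) = 42  (check: 190·(-19) + 86·42 = 2)
The row with r = 2 (the gcd) gives the Bezout coefficients s = -19, t = 42.
Result: 190 · (-19) + 86 · (42) = 2.

gcd(190, 86) = 2; s = -19, t = 42 (check: 190·(-19) + 86·42 = 2).


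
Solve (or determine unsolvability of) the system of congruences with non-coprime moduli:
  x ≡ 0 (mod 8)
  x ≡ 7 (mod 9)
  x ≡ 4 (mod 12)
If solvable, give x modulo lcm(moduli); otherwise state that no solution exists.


Moduli 8, 9, 12 are not pairwise coprime, so CRT works modulo lcm(m_i) when all pairwise compatibility conditions hold.
Pairwise compatibility: gcd(m_i, m_j) must divide a_i - a_j for every pair.
Merge one congruence at a time:
  Start: x ≡ 0 (mod 8).
  Combine with x ≡ 7 (mod 9): gcd(8, 9) = 1; 7 - 0 = 7, which IS divisible by 1, so compatible.
    Write x = 0 + 8·t and substitute into x ≡ 7 (mod 9): 8·t ≡ 7 − 0 = 7 (mod 9).
    The inverse of 8 mod 9 is 8 (since 8·8 = 64 = 7·9 + 1), so t ≡ 8·7 = 56 ≡ 2 (mod 9).
    Then x = 0 + 8·2 = 16, valid modulo lcm(8, 9) = 72: x ≡ 16 (mod 72).
  Combine with x ≡ 4 (mod 12): gcd(72, 12) = 12; 4 - 16 = -12, which IS divisible by 12, so compatible.
    Write x = 16 + 72·t and substitute into x ≡ 4 (mod 12): 72·t ≡ 4 − 16 = -12 (mod 12).
    Divide the congruence (and modulus) by g = 12: 6·t ≡ -1 (mod 1).
    Modulo 1 every t works; take t = 0.
    Then x = 16 + 72·0 = 16, valid modulo lcm(72, 12) = 72: x ≡ 16 (mod 72).
Verify: 16 mod 8 = 0, 16 mod 9 = 7, 16 mod 12 = 4.

x ≡ 16 (mod 72).


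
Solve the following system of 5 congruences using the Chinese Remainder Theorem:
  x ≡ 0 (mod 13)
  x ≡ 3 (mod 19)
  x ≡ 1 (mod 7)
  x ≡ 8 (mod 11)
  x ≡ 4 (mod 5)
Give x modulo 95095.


Product of moduli M = 13 · 19 · 7 · 11 · 5 = 95095.
Merge one congruence at a time:
  Start: x ≡ 0 (mod 13).
  Combine with x ≡ 3 (mod 19); new modulus lcm = 247.
    Write x = 0 + 13·t and substitute into x ≡ 3 (mod 19): 13·t ≡ 3 − 0 = 3 (mod 19).
    The inverse of 13 mod 19 is 3 (since 13·3 = 39 = 2·19 + 1), so t ≡ 3·3 = 9 ≡ 9 (mod 19).
    Then x = 0 + 13·9 = 117, valid modulo lcm(13, 19) = 247: x ≡ 117 (mod 247).
  Combine with x ≡ 1 (mod 7); new modulus lcm = 1729.
    Write x = 117 + 247·t and substitute into x ≡ 1 (mod 7): 247·t ≡ 1 − 117 = -116 (mod 7).
    Reduce coefficients mod 7: 2·t ≡ 3 (mod 7).
    The inverse of 2 mod 7 is 4 (since 2·4 = 8 = 1·7 + 1), so t ≡ 4·3 = 12 ≡ 5 (mod 7).
    Then x = 117 + 247·5 = 1352, valid modulo lcm(247, 7) = 1729: x ≡ 1352 (mod 1729).
  Combine with x ≡ 8 (mod 11); new modulus lcm = 19019.
    Write x = 1352 + 1729·t and substitute into x ≡ 8 (mod 11): 1729·t ≡ 8 − 1352 = -1344 (mod 11).
    Reduce coefficients mod 11: 2·t ≡ 9 (mod 11).
    The inverse of 2 mod 11 is 6 (since 2·6 = 12 = 1·11 + 1), so t ≡ 6·9 = 54 ≡ 10 (mod 11).
    Then x = 1352 + 1729·10 = 18642, valid modulo lcm(1729, 11) = 19019: x ≡ 18642 (mod 19019).
  Combine with x ≡ 4 (mod 5); new modulus lcm = 95095.
    Write x = 18642 + 19019·t and substitute into x ≡ 4 (mod 5): 19019·t ≡ 4 − 18642 = -18638 (mod 5).
    Reduce coefficients mod 5: 4·t ≡ 2 (mod 5).
    The inverse of 4 mod 5 is 4 (since 4·4 = 16 = 3·5 + 1), so t ≡ 4·2 = 8 ≡ 3 (mod 5).
    Then x = 18642 + 19019·3 = 75699, valid modulo lcm(19019, 5) = 95095: x ≡ 75699 (mod 95095).
Verify against each original: 75699 mod 13 = 0, 75699 mod 19 = 3, 75699 mod 7 = 1, 75699 mod 11 = 8, 75699 mod 5 = 4.

x ≡ 75699 (mod 95095).


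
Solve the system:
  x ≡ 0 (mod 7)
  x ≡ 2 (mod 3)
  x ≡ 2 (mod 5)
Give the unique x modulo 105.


Moduli 7, 3, 5 are pairwise coprime; by CRT there is a unique solution modulo M = 7 · 3 · 5 = 105.
Solve pairwise, accumulating the modulus:
  Start with x ≡ 0 (mod 7).
  Combine with x ≡ 2 (mod 3): since gcd(7, 3) = 1, we get a unique residue mod 21.
    Write x = 0 + 7·t and substitute into x ≡ 2 (mod 3): 7·t ≡ 2 − 0 = 2 (mod 3).
    Reduce coefficients mod 3: 1·t ≡ 2 (mod 3).
    So t ≡ 2 (mod 3).
    Then x = 0 + 7·2 = 14, valid modulo lcm(7, 3) = 21: x ≡ 14 (mod 21).
  Combine with x ≡ 2 (mod 5): since gcd(21, 5) = 1, we get a unique residue mod 105.
    Write x = 14 + 21·t and substitute into x ≡ 2 (mod 5): 21·t ≡ 2 − 14 = -12 (mod 5).
    Reduce coefficients mod 5: 1·t ≡ 3 (mod 5).
    So t ≡ 3 (mod 5).
    Then x = 14 + 21·3 = 77, valid modulo lcm(21, 5) = 105: x ≡ 77 (mod 105).
Verify: 77 mod 7 = 0 ✓, 77 mod 3 = 2 ✓, 77 mod 5 = 2 ✓.

x ≡ 77 (mod 105).


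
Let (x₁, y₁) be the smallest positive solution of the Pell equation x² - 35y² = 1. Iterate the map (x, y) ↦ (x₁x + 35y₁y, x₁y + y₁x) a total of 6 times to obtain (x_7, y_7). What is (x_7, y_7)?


Step 1: Find the fundamental solution (x₁, y₁) of x² - 35y² = 1.
  Expand √35 as a continued fraction. a₀ = ⌊√35⌋ = 5; iterate m_{k+1} = d_k·a_k − m_k, d_{k+1} = (35 − m_{k+1}²)/d_k, a_{k+1} = ⌊(a₀ + m_{k+1})/d_{k+1}⌋ (starting m₀ = 0, d₀ = 1), with convergents p_k = a_k·p_{k-1} + p_{k-2}, q_k = a_k·q_{k-1} + q_{k-2} (p₋₁ = 1, q₋₁ = 0):
  k = 0: a₀ = 5; p₀/q₀ = 5/1; p₀² − 35·q₀² = 25 − 35 = -10.
  k = 1: m = 5, d = 10, a = ⌊(5 + 5)/10⌋ = 1; p/q = (1·5 + 1)/(1·1 + 0) = 6/1; p² − 35·q² = 36 − 35 = 1.
  The first convergent with p² − 35·q² = 1 gives the fundamental solution (x₁, y₁) = (6, 1).
Step 2: Apply the recurrence (x_{n+1}, y_{n+1}) = (x₁x_n + 35y₁y_n, x₁y_n + y₁x_n) repeatedly.
  From (x_1, y_1) = (6, 1): x_2 = 6·6 + 35·1·1 = 71; y_2 = 6·1 + 1·6 = 12.
  From (x_2, y_2) = (71, 12): x_3 = 6·71 + 35·1·12 = 846; y_3 = 6·12 + 1·71 = 143.
  From (x_3, y_3) = (846, 143): x_4 = 6·846 + 35·1·143 = 10081; y_4 = 6·143 + 1·846 = 1704.
  From (x_4, y_4) = (10081, 1704): x_5 = 6·10081 + 35·1·1704 = 120126; y_5 = 6·1704 + 1·10081 = 20305.
  From (x_5, y_5) = (120126, 20305): x_6 = 6·120126 + 35·1·20305 = 1431431; y_6 = 6·20305 + 1·120126 = 241956.
  From (x_6, y_6) = (1431431, 241956): x_7 = 6·1431431 + 35·1·241956 = 17057046; y_7 = 6·241956 + 1·1431431 = 2883167.
Step 3: Verify x_7² - 35·y_7² = 290942818246116 - 290942818246115 = 1 (should be 1). ✓

(x_1, y_1) = (6, 1); (x_7, y_7) = (17057046, 2883167).


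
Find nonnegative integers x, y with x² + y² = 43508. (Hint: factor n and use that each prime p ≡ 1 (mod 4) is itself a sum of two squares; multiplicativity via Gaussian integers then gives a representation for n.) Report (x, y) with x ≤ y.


Step 1: Factor n = 43508 = 2^2 · 73 · 149.
Step 2: Check the mod-4 condition on each prime factor: 2 = 2 (special); 73 ≡ 1 (mod 4), exponent 1; 149 ≡ 1 (mod 4), exponent 1.
All primes ≡ 3 (mod 4) appear to even exponent (or don't appear), so by the two-squares theorem n IS expressible as a sum of two squares.
Step 3: Build a representation. Group n = k² · m with k = 2 and m = 73 · 149 = 10877 (a product of primes ≡ 1 (mod 4)); a representation of m scales to one of n via (k·x)² + (k·y)² = k²(x² + y²). Each prime p ≡ 1 (mod 4) is itself a sum of two squares; find a² by testing p − a² for a perfect square:
  73: 73 − 1² = 72, 73 − 2² = 69, 73 − 3² = 64 = 8² ⇒ 73 = 3² + 8².
  149: 149 − 1² = 148, 149 − 2² = 145, 149 − 3² = 140, 149 − 4² = 133, 149 − 5² = 124, 149 − 6² = 113, 149 − 7² = 100 = 10² ⇒ 149 = 7² + 10².
  Combine using the Brahmagupta–Fibonacci identity (a² + b²)(c² + d²) = (ac − bd)² + (ad + bc)² = (ac + bd)² + (ad − bc)²:
  73 · 149 = 10877: from (3² + 8²)(7² + 10²), take (3·7 − 8·10, 3·10 + 8·7) = (21 − 80, 30 + 56) = (-59, 86); dropping signs (only squares matter) gives (59, 86); check 59² + 86² = 3481 + 7396 = 10877 ✓.
  Scale by k = 2: (2·59, 2·86) = (118, 172).
Step 4: Order so x ≤ y and verify: 118² + 172² = 13924 + 29584 = 43508 = n. ✓

n = 43508 = 118² + 172² (one valid representation with x ≤ y).


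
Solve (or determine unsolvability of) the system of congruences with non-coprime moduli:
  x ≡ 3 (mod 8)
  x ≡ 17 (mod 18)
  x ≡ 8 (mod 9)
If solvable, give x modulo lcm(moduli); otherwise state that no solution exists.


Moduli 8, 18, 9 are not pairwise coprime, so CRT works modulo lcm(m_i) when all pairwise compatibility conditions hold.
Pairwise compatibility: gcd(m_i, m_j) must divide a_i - a_j for every pair.
Merge one congruence at a time:
  Start: x ≡ 3 (mod 8).
  Combine with x ≡ 17 (mod 18): gcd(8, 18) = 2; 17 - 3 = 14, which IS divisible by 2, so compatible.
    Write x = 3 + 8·t and substitute into x ≡ 17 (mod 18): 8·t ≡ 17 − 3 = 14 (mod 18).
    Divide the congruence (and modulus) by g = 2: 4·t ≡ 7 (mod 9).
    The inverse of 4 mod 9 is 7 (since 4·7 = 28 = 3·9 + 1), so t ≡ 7·7 = 49 ≡ 4 (mod 9).
    Then x = 3 + 8·4 = 35, valid modulo lcm(8, 18) = 72: x ≡ 35 (mod 72).
  Combine with x ≡ 8 (mod 9): gcd(72, 9) = 9; 8 - 35 = -27, which IS divisible by 9, so compatible.
    Write x = 35 + 72·t and substitute into x ≡ 8 (mod 9): 72·t ≡ 8 − 35 = -27 (mod 9).
    Divide the congruence (and modulus) by g = 9: 8·t ≡ -3 (mod 1).
    Modulo 1 every t works; take t = 0.
    Then x = 35 + 72·0 = 35, valid modulo lcm(72, 9) = 72: x ≡ 35 (mod 72).
Verify: 35 mod 8 = 3, 35 mod 18 = 17, 35 mod 9 = 8.

x ≡ 35 (mod 72).


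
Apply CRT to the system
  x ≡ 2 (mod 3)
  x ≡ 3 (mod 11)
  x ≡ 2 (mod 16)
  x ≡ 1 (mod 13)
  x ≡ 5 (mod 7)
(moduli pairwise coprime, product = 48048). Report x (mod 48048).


Product of moduli M = 3 · 11 · 16 · 13 · 7 = 48048.
Merge one congruence at a time:
  Start: x ≡ 2 (mod 3).
  Combine with x ≡ 3 (mod 11); new modulus lcm = 33.
    Write x = 2 + 3·t and substitute into x ≡ 3 (mod 11): 3·t ≡ 3 − 2 = 1 (mod 11).
    The inverse of 3 mod 11 is 4 (since 3·4 = 12 = 1·11 + 1), so t ≡ 4·1 = 4 ≡ 4 (mod 11).
    Then x = 2 + 3·4 = 14, valid modulo lcm(3, 11) = 33: x ≡ 14 (mod 33).
  Combine with x ≡ 2 (mod 16); new modulus lcm = 528.
    Write x = 14 + 33·t and substitute into x ≡ 2 (mod 16): 33·t ≡ 2 − 14 = -12 (mod 16).
    Reduce coefficients mod 16: 1·t ≡ 4 (mod 16).
    So t ≡ 4 (mod 16).
    Then x = 14 + 33·4 = 146, valid modulo lcm(33, 16) = 528: x ≡ 146 (mod 528).
  Combine with x ≡ 1 (mod 13); new modulus lcm = 6864.
    Write x = 146 + 528·t and substitute into x ≡ 1 (mod 13): 528·t ≡ 1 − 146 = -145 (mod 13).
    Reduce coefficients mod 13: 8·t ≡ 11 (mod 13).
    The inverse of 8 mod 13 is 5 (since 8·5 = 40 = 3·13 + 1), so t ≡ 5·11 = 55 ≡ 3 (mod 13).
    Then x = 146 + 528·3 = 1730, valid modulo lcm(528, 13) = 6864: x ≡ 1730 (mod 6864).
  Combine with x ≡ 5 (mod 7); new modulus lcm = 48048.
    Write x = 1730 + 6864·t and substitute into x ≡ 5 (mod 7): 6864·t ≡ 5 − 1730 = -1725 (mod 7).
    Reduce coefficients mod 7: 4·t ≡ 4 (mod 7).
    The inverse of 4 mod 7 is 2 (since 4·2 = 8 = 1·7 + 1), so t ≡ 2·4 = 8 ≡ 1 (mod 7).
    Then x = 1730 + 6864·1 = 8594, valid modulo lcm(6864, 7) = 48048: x ≡ 8594 (mod 48048).
Verify against each original: 8594 mod 3 = 2, 8594 mod 11 = 3, 8594 mod 16 = 2, 8594 mod 13 = 1, 8594 mod 7 = 5.

x ≡ 8594 (mod 48048).
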